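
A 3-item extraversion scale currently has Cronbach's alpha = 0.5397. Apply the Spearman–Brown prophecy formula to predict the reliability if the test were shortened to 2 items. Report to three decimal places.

predicted reliability = 0.439

Length factor m = 2/3 = 0.6667
α' = m·α / (1 − (1−m)·α)
   = 2/3 × 0.5397 / (1 − (1 − 2/3) × 0.5397)
   = 0.3598 / 0.8201 = 0.439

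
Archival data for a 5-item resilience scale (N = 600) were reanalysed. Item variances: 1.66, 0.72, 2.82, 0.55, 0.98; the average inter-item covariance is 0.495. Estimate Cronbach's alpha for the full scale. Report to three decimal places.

α = 0.744

sum of item variances = 1.66 + 0.72 + 2.82 + 0.55 + 0.98 = 6.73
Sum of the 10 distinct covariances = 10 × 0.495 = 4.950
σ²_T = sum of item variances + 2·Σcov = 6.73 + 2 × 4.950 = 16.630
α = (5/4)·(1 − 6.73/16.630) = 0.744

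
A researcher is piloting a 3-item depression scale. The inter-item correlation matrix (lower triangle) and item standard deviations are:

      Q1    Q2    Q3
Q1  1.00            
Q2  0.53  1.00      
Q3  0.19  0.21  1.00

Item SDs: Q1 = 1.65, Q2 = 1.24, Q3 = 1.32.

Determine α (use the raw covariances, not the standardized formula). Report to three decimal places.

α = 0.570

Σσ²ᵢ = 1.65² + 1.24² + 1.32² = 6.0025
Covariances σ_ij = r_ij · s_i · s_j:
  σ(Q1,Q2) = 0.53 × 1.65 × 1.24 = 1.0844
  σ(Q1,Q3) = 0.19 × 1.65 × 1.32 = 0.4138
  σ(Q2,Q3) = 0.21 × 1.24 × 1.32 = 0.3437
σ²_T = Σσ²ᵢ + 2·Σσ_ij = 6.0025 + 2 × 1.8419 = 9.6863
α = (3/2)·(1 − 6.0025/9.6863) = 0.570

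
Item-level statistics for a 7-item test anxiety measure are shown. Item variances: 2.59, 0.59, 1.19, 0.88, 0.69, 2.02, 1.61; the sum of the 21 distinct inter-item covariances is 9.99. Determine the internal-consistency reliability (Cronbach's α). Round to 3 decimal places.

sum of item variances = 2.59 + 0.59 + 1.19 + 0.88 + 0.69 + 2.02 + 1.61 = 9.57
Sum of distinct covariances = 9.99
σ²_total = sum of item variances + 2·Σcov = 9.57 + 2 × 9.99 = 29.55
α = (7/6)·(1 − 9.57/29.55) = 0.789

Cronbach's α = 0.789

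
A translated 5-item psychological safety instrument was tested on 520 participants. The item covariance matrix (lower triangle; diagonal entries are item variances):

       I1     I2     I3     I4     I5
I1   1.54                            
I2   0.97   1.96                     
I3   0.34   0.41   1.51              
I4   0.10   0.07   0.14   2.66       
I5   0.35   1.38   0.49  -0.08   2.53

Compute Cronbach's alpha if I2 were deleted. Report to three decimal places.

Remaining items: I1, I3, I4, I5 (k = 4).
Σσ²ᵢ = 1.54 + 1.51 + 2.66 + 2.53 = 8.24
total variance = 8.24 + 2 × 1.34 = 10.92
α (item deleted) = (4/3)·(1 − 8.24/10.92) = 0.327

Cronbach's alpha = 0.327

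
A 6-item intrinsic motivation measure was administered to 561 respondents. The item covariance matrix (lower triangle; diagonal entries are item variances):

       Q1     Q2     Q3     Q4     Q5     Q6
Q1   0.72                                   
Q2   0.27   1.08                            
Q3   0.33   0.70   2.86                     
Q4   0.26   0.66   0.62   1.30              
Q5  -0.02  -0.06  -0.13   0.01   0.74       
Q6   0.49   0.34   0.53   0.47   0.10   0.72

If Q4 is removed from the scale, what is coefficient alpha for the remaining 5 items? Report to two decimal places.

α = 0.57

Remaining items: Q1, Q2, Q3, Q5, Q6 (k = 5).
ΣVar(i) = 0.72 + 1.08 + 2.86 + 0.74 + 0.72 = 6.12
total variance = 6.12 + 2 × 2.55 = 11.22
α (item deleted) = (5/4)·(1 − 6.12/11.22) = 0.57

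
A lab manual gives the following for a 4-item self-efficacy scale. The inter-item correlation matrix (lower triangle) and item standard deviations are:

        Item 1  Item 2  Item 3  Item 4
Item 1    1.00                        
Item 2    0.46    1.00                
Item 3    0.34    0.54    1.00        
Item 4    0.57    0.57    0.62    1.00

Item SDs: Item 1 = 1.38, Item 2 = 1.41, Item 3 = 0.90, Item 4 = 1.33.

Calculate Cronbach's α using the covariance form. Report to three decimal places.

Σσ²ᵢ = 1.38² + 1.41² + 0.90² + 1.33² = 6.4714
Covariances σ_ij = r_ij · s_i · s_j:
  σ(Item 1,Item 2) = 0.46 × 1.38 × 1.41 = 0.8951
  σ(Item 1,Item 3) = 0.34 × 1.38 × 0.90 = 0.4223
  σ(Item 1,Item 4) = 0.57 × 1.38 × 1.33 = 1.0462
  σ(Item 2,Item 3) = 0.54 × 1.41 × 0.90 = 0.6853
  σ(Item 2,Item 4) = 0.57 × 1.41 × 1.33 = 1.0689
  σ(Item 3,Item 4) = 0.62 × 0.90 × 1.33 = 0.7421
σ²_T = Σσ²ᵢ + 2·Σσ_ij = 6.4714 + 2 × 4.8599 = 16.1912
α = (4/3)·(1 − 6.4714/16.1912) = 0.800

α = 0.800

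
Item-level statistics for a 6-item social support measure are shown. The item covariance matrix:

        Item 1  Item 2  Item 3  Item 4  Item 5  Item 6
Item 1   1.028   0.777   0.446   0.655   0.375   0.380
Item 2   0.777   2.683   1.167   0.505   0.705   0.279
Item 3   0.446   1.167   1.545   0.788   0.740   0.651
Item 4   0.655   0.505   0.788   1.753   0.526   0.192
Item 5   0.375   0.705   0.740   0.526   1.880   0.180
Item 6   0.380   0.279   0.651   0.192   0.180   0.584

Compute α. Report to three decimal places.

sum of item variances = 1.028 + 2.683 + 1.545 + 1.753 + 1.880 + 0.584 = 9.473
Sum of off-diagonal covariances = 8.366
total variance = 9.473 + 2 × 8.366 = 26.205
α = (k/(k−1))·(1 − sum of item variances/total variance) = (6/5)·(1 − 9.473/26.205) = 0.766

α = 0.766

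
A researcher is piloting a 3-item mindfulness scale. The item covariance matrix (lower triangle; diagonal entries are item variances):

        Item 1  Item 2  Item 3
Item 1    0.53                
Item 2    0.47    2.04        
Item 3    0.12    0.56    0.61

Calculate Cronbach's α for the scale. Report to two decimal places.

sum of item variances = 0.53 + 2.04 + 0.61 = 3.18
Sum of off-diagonal covariances = 1.15
total variance = 3.18 + 2 × 1.15 = 5.48
α = (k/(k−1))·(1 − sum of item variances/total variance) = (3/2)·(1 − 3.18/5.48) = 0.63

α = 0.63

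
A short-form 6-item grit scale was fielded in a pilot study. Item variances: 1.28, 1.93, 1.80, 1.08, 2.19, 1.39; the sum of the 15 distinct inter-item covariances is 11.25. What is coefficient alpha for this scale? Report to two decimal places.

coefficient alpha = 0.84

Σσᵢ² = 1.28 + 1.93 + 1.80 + 1.08 + 2.19 + 1.39 = 9.67
Sum of distinct covariances = 11.25
total variance = Σσᵢ² + 2·Σcov = 9.67 + 2 × 11.25 = 32.17
α = (6/5)·(1 − 9.67/32.17) = 0.84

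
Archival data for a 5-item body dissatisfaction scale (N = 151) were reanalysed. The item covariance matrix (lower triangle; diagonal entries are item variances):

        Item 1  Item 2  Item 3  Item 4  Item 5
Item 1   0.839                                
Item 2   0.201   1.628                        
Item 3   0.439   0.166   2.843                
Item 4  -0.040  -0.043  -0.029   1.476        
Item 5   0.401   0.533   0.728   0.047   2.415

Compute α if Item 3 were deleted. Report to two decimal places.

α = 0.34

Remaining items: Item 1, Item 2, Item 4, Item 5 (k = 4).
ΣVar(i) = 0.839 + 1.628 + 1.476 + 2.415 = 6.358
total variance = 6.358 + 2 × 1.099 = 8.556
α (item deleted) = (4/3)·(1 − 6.358/8.556) = 0.34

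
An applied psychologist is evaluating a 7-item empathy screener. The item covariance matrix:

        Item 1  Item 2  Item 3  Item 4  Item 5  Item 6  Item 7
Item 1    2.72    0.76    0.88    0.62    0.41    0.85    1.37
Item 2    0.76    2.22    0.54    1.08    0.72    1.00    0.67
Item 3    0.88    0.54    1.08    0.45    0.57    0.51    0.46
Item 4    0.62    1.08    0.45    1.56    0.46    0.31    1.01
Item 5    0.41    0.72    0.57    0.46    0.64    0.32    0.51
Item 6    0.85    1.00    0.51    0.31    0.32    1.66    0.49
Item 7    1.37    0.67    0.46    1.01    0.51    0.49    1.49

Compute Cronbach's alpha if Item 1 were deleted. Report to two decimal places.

Cronbach's alpha = 0.81

Remaining items: Item 2, Item 3, Item 4, Item 5, Item 6, Item 7 (k = 6).
Σσ²ᵢ = 2.22 + 1.08 + 1.56 + 0.64 + 1.66 + 1.49 = 8.65
σ²_T = 8.65 + 2 × 9.10 = 26.85
α (item deleted) = (6/5)·(1 − 8.65/26.85) = 0.81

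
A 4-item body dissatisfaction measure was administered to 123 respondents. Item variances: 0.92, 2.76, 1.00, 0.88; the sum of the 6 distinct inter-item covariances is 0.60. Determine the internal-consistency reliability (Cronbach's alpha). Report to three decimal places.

Σσᵢ² = 0.92 + 2.76 + 1.00 + 0.88 = 5.56
Sum of distinct covariances = 0.60
σ²_T = Σσᵢ² + 2·Σcov = 5.56 + 2 × 0.60 = 6.76
α = (4/3)·(1 − 5.56/6.76) = 0.237

Cronbach's alpha = 0.237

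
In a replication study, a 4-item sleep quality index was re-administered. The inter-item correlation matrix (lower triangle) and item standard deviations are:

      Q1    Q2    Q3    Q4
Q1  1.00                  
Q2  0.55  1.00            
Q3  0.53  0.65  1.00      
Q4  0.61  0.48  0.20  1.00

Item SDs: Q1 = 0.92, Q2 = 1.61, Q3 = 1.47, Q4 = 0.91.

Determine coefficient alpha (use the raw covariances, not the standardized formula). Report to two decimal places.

α = 0.78

Σσ²ᵢ = 0.92² + 1.61² + 1.47² + 0.91² = 6.4275
Covariances σ_ij = r_ij · s_i · s_j:
  σ(Q1,Q2) = 0.55 × 0.92 × 1.61 = 0.8147
  σ(Q1,Q3) = 0.53 × 0.92 × 1.47 = 0.7168
  σ(Q1,Q4) = 0.61 × 0.92 × 0.91 = 0.5107
  σ(Q2,Q3) = 0.65 × 1.61 × 1.47 = 1.5384
  σ(Q2,Q4) = 0.48 × 1.61 × 0.91 = 0.7032
  σ(Q3,Q4) = 0.20 × 1.47 × 0.91 = 0.2675
σ²_T = Σσ²ᵢ + 2·Σσ_ij = 6.4275 + 2 × 4.5513 = 15.5301
α = (4/3)·(1 − 6.4275/15.5301) = 0.78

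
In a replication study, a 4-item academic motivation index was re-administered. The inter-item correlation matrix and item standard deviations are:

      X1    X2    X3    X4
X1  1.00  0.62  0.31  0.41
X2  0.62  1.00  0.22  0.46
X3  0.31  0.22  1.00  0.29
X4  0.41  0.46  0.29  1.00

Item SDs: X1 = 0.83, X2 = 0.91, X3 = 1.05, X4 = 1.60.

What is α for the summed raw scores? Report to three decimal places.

Σσ²ᵢ = 0.83² + 0.91² + 1.05² + 1.60² = 5.1795
Covariances σ_ij = r_ij · s_i · s_j:
  σ(X1,X2) = 0.62 × 0.83 × 0.91 = 0.4683
  σ(X1,X3) = 0.31 × 0.83 × 1.05 = 0.2702
  σ(X1,X4) = 0.41 × 0.83 × 1.60 = 0.5445
  σ(X2,X3) = 0.22 × 0.91 × 1.05 = 0.2102
  σ(X2,X4) = 0.46 × 0.91 × 1.60 = 0.6698
  σ(X3,X4) = 0.29 × 1.05 × 1.60 = 0.4872
σ²_T = Σσ²ᵢ + 2·Σσ_ij = 5.1795 + 2 × 2.6502 = 10.4799
α = (4/3)·(1 − 5.1795/10.4799) = 0.674

α = 0.674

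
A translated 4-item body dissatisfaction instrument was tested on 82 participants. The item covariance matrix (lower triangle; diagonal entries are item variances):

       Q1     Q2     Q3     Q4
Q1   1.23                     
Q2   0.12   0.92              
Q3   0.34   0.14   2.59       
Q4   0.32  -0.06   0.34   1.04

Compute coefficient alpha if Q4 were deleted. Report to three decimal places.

Remaining items: Q1, Q2, Q3 (k = 3).
Σσᵢ² = 1.23 + 0.92 + 2.59 = 4.74
σ²_total = 4.74 + 2 × 0.60 = 5.94
α (item deleted) = (3/2)·(1 − 4.74/5.94) = 0.303

α = 0.303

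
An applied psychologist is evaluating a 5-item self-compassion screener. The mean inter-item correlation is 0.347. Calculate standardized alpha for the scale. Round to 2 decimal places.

Standardized α = k·r̄ / (1 + (k−1)·r̄) = 5 × 0.347 / (1 + 4 × 0.347)
  = 1.7350 / 2.3880 = 0.73

α = 0.73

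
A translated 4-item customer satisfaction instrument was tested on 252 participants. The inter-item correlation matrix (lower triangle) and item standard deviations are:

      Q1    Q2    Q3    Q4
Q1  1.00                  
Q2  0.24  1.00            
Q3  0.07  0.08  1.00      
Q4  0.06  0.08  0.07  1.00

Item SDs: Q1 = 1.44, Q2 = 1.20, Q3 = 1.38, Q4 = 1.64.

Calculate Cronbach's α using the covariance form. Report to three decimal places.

Σσ²ᵢ = 1.44² + 1.20² + 1.38² + 1.64² = 8.1076
Covariances σ_ij = r_ij · s_i · s_j:
  σ(Q1,Q2) = 0.24 × 1.44 × 1.20 = 0.4147
  σ(Q1,Q3) = 0.07 × 1.44 × 1.38 = 0.1391
  σ(Q1,Q4) = 0.06 × 1.44 × 1.64 = 0.1417
  σ(Q2,Q3) = 0.08 × 1.20 × 1.38 = 0.1325
  σ(Q2,Q4) = 0.08 × 1.20 × 1.64 = 0.1574
  σ(Q3,Q4) = 0.07 × 1.38 × 1.64 = 0.1584
σ²_T = Σσ²ᵢ + 2·Σσ_ij = 8.1076 + 2 × 1.1438 = 10.3952
α = (4/3)·(1 − 8.1076/10.3952) = 0.293

α = 0.293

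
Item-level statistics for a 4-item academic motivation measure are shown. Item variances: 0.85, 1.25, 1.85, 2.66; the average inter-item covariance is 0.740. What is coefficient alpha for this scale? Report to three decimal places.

coefficient alpha = 0.764

sum of item variances = 0.85 + 1.25 + 1.85 + 2.66 = 6.61
Sum of the 6 distinct covariances = 6 × 0.740 = 4.440
Var(T) = sum of item variances + 2·Σcov = 6.61 + 2 × 4.440 = 15.490
α = (4/3)·(1 − 6.61/15.490) = 0.764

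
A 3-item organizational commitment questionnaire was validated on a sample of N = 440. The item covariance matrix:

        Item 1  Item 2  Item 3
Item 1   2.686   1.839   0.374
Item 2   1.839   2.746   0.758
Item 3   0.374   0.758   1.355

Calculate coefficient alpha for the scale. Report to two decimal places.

sum of item variances = 2.686 + 2.746 + 1.355 = 6.787
Sum of the distinct covariances = 2.971
σ²_T = 6.787 + 2 × 2.971 = 12.729
α = (k/(k−1))·(1 − sum of item variances/σ²_T) = (3/2)·(1 − 6.787/12.729) = 0.70

α = 0.70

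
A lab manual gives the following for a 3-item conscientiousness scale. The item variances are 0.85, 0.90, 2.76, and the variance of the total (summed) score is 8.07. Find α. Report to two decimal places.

α = 0.66

Σσᵢ² = 0.85 + 0.90 + 2.76 = 4.51
α = (k/(k−1))·(1 − Σσᵢ²/total variance) = (3/2)·(1 − 4.51/8.07) = 0.66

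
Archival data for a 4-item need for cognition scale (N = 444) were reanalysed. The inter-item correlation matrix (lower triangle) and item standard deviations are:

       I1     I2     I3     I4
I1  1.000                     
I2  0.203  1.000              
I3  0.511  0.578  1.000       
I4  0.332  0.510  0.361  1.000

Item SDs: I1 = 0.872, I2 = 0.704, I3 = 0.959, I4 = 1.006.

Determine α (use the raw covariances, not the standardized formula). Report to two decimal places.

Σσ²ᵢ = 0.872² + 0.704² + 0.959² + 1.006² = 3.1877
Covariances σ_ij = r_ij · s_i · s_j:
  σ(I1,I2) = 0.203 × 0.872 × 0.704 = 0.1246
  σ(I1,I3) = 0.511 × 0.872 × 0.959 = 0.4273
  σ(I1,I4) = 0.332 × 0.872 × 1.006 = 0.2912
  σ(I2,I3) = 0.578 × 0.704 × 0.959 = 0.3902
  σ(I2,I4) = 0.510 × 0.704 × 1.006 = 0.3612
  σ(I3,I4) = 0.361 × 0.959 × 1.006 = 0.3483
σ²_T = Σσ²ᵢ + 2·Σσ_ij = 3.1877 + 2 × 1.9428 = 7.0733
α = (4/3)·(1 − 3.1877/7.0733) = 0.73

α = 0.73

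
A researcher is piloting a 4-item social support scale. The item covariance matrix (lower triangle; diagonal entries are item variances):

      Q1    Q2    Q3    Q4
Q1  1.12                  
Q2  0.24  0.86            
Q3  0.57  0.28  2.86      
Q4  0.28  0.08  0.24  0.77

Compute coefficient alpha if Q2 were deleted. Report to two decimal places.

Remaining items: Q1, Q3, Q4 (k = 3).
sum of item variances = 1.12 + 2.86 + 0.77 = 4.75
total variance = 4.75 + 2 × 1.09 = 6.93
α (item deleted) = (3/2)·(1 − 4.75/6.93) = 0.47

α = 0.47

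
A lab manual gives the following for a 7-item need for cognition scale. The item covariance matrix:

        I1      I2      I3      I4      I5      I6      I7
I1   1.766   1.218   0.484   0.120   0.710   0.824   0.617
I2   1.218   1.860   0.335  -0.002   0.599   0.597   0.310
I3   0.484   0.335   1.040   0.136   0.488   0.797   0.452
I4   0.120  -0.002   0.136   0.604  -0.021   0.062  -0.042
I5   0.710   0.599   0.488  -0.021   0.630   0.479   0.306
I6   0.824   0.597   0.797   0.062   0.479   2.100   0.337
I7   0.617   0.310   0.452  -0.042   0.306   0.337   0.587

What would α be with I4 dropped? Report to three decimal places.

Remaining items: I1, I2, I3, I5, I6, I7 (k = 6).
Σσ²ᵢ = 1.766 + 1.860 + 1.040 + 0.630 + 2.100 + 0.587 = 7.983
σ²_T = 7.983 + 2 × 8.553 = 25.089
α (item deleted) = (6/5)·(1 − 7.983/25.089) = 0.818

α = 0.818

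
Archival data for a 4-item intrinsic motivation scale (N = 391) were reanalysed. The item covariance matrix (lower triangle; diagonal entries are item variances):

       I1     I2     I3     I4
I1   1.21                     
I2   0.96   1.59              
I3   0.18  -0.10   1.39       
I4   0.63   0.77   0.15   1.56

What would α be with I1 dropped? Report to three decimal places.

Remaining items: I2, I3, I4 (k = 3).
Σσᵢ² = 1.59 + 1.39 + 1.56 = 4.54
σ²_total = 4.54 + 2 × 0.82 = 6.18
α (item deleted) = (3/2)·(1 − 4.54/6.18) = 0.398

α = 0.398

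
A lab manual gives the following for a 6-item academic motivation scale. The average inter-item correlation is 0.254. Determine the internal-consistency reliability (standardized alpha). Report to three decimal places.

Standardized α = k·r̄ / (1 + (k−1)·r̄) = 6 × 0.254 / (1 + 5 × 0.254)
  = 1.5240 / 2.2700 = 0.671

standardized alpha = 0.671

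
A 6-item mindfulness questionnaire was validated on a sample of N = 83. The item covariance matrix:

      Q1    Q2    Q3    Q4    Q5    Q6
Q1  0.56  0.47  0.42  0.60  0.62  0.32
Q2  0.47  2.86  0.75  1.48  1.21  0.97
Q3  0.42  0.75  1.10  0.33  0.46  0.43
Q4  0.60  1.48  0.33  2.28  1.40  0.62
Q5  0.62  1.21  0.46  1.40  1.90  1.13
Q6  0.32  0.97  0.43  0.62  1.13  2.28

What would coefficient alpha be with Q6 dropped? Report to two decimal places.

α = 0.80

Remaining items: Q1, Q2, Q3, Q4, Q5 (k = 5).
sum of item variances = 0.56 + 2.86 + 1.10 + 2.28 + 1.90 = 8.70
σ²_T = 8.70 + 2 × 7.74 = 24.18
α (item deleted) = (5/4)·(1 − 8.70/24.18) = 0.80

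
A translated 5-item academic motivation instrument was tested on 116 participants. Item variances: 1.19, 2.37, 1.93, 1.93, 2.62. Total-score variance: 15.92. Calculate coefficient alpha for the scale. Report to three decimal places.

coefficient alpha = 0.462

Σσᵢ² = 1.19 + 2.37 + 1.93 + 1.93 + 2.62 = 10.04
α = (k/(k−1))·(1 − Σσᵢ²/σ²_T) = (5/4)·(1 − 10.04/15.92) = 0.462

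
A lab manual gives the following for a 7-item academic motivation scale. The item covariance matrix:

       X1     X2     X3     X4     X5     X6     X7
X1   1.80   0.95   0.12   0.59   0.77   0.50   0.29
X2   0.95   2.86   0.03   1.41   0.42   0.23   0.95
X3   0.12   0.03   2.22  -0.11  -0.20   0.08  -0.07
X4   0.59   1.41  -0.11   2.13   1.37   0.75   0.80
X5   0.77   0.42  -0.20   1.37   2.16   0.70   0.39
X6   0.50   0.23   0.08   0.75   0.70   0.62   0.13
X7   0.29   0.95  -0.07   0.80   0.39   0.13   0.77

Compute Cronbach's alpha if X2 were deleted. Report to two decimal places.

Remaining items: X1, X3, X4, X5, X6, X7 (k = 6).
ΣVar(i) = 1.80 + 2.22 + 2.13 + 2.16 + 0.62 + 0.77 = 9.70
σ²_T = 9.70 + 2 × 6.11 = 21.92
α (item deleted) = (6/5)·(1 − 9.70/21.92) = 0.67

Cronbach's alpha = 0.67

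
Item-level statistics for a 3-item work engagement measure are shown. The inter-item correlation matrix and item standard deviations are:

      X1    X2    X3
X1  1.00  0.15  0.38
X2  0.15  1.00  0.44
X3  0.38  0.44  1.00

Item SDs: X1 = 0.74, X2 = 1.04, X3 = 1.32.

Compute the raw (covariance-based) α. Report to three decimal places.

Σσ²ᵢ = 0.74² + 1.04² + 1.32² = 3.3716
Covariances σ_ij = r_ij · s_i · s_j:
  σ(X1,X2) = 0.15 × 0.74 × 1.04 = 0.1154
  σ(X1,X3) = 0.38 × 0.74 × 1.32 = 0.3712
  σ(X2,X3) = 0.44 × 1.04 × 1.32 = 0.6040
σ²_T = Σσ²ᵢ + 2·Σσ_ij = 3.3716 + 2 × 1.0906 = 5.5528
α = (3/2)·(1 − 3.3716/5.5528) = 0.589

α = 0.589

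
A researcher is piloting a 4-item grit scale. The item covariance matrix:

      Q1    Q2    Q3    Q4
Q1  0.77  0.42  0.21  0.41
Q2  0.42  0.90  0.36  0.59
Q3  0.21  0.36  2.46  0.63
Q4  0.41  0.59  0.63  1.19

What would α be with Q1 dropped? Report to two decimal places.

Remaining items: Q2, Q3, Q4 (k = 3).
Σσᵢ² = 0.90 + 2.46 + 1.19 = 4.55
σ²_total = 4.55 + 2 × 1.58 = 7.71
α (item deleted) = (3/2)·(1 − 4.55/7.71) = 0.61

α = 0.61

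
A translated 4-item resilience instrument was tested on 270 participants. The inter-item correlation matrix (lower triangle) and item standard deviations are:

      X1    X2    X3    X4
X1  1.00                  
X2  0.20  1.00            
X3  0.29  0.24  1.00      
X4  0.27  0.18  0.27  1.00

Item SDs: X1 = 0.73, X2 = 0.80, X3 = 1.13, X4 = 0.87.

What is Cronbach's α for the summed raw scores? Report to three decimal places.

α = 0.553

Σσ²ᵢ = 0.73² + 0.80² + 1.13² + 0.87² = 3.2067
Covariances σ_ij = r_ij · s_i · s_j:
  σ(X1,X2) = 0.20 × 0.73 × 0.80 = 0.1168
  σ(X1,X3) = 0.29 × 0.73 × 1.13 = 0.2392
  σ(X1,X4) = 0.27 × 0.73 × 0.87 = 0.1715
  σ(X2,X3) = 0.24 × 0.80 × 1.13 = 0.2170
  σ(X2,X4) = 0.18 × 0.80 × 0.87 = 0.1253
  σ(X3,X4) = 0.27 × 1.13 × 0.87 = 0.2654
σ²_T = Σσ²ᵢ + 2·Σσ_ij = 3.2067 + 2 × 1.1352 = 5.4771
α = (4/3)·(1 − 3.2067/5.4771) = 0.553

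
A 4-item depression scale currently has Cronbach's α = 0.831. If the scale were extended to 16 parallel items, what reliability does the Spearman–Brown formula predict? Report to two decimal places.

predicted reliability = 0.95

Length factor m = 16/4 = 4.0000
α' = m·α / (1 + (m−1)·α)
   = 16/4 × 0.831 / (1 + (16/4 − 1) × 0.831)
   = 3.3240 / 3.4930 = 0.95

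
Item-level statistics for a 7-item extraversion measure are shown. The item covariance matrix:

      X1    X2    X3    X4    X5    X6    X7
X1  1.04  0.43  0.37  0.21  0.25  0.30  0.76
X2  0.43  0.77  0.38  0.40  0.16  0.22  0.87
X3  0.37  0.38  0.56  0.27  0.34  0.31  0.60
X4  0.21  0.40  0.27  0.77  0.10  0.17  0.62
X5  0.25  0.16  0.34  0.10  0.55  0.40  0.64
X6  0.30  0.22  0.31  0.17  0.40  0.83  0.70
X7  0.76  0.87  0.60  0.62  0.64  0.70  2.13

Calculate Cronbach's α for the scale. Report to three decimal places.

Σσᵢ² = 1.04 + 0.77 + 0.56 + 0.77 + 0.55 + 0.83 + 2.13 = 6.65
Sum of the distinct covariances = 8.50
total variance = 6.65 + 2 × 8.50 = 23.65
α = (k/(k−1))·(1 − Σσᵢ²/total variance) = (7/6)·(1 − 6.65/23.65) = 0.839

Cronbach's α = 0.839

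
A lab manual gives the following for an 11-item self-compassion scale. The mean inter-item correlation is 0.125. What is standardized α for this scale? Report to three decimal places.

α = 0.611

Standardized α = k·r̄ / (1 + (k−1)·r̄) = 11 × 0.125 / (1 + 10 × 0.125)
  = 1.3750 / 2.2500 = 0.611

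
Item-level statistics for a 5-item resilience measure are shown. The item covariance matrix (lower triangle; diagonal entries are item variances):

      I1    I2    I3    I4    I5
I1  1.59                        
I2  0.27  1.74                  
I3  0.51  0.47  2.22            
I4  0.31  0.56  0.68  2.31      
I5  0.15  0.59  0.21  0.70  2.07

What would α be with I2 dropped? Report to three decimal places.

Remaining items: I1, I3, I4, I5 (k = 4).
ΣVar(i) = 1.59 + 2.22 + 2.31 + 2.07 = 8.19
total variance = 8.19 + 2 × 2.56 = 13.31
α (item deleted) = (4/3)·(1 − 8.19/13.31) = 0.513

α = 0.513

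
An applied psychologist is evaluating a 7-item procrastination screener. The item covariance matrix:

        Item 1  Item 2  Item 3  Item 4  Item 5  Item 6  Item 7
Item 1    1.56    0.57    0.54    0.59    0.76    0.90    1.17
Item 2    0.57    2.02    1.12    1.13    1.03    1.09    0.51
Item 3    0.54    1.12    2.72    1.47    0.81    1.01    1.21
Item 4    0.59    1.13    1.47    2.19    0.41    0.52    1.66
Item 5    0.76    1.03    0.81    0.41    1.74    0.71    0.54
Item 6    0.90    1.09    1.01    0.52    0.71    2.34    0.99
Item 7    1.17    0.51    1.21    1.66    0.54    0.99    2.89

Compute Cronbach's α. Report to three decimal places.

α = 0.826

Σσᵢ² = 1.56 + 2.02 + 2.72 + 2.19 + 1.74 + 2.34 + 2.89 = 15.46
Σ_{i<j} σ_ij = 18.74
σ²_T = 15.46 + 2 × 18.74 = 52.94
α = (k/(k−1))·(1 − Σσᵢ²/σ²_T) = (7/6)·(1 − 15.46/52.94) = 0.826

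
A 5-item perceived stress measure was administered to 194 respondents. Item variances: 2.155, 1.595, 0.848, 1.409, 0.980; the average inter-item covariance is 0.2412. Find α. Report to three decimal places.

sum of item variances = 2.155 + 1.595 + 0.848 + 1.409 + 0.980 = 6.987
Sum of the 10 distinct covariances = 10 × 0.2412 = 2.4120
total variance = sum of item variances + 2·Σcov = 6.987 + 2 × 2.4120 = 11.8110
α = (5/4)·(1 − 6.987/11.8110) = 0.511

α = 0.511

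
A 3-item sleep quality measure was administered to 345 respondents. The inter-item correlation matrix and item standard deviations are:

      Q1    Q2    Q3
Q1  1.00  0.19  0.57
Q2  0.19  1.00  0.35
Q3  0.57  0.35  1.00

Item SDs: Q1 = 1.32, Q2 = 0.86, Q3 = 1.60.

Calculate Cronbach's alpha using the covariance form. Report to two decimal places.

Σσ²ᵢ = 1.32² + 0.86² + 1.60² = 5.0420
Covariances σ_ij = r_ij · s_i · s_j:
  σ(Q1,Q2) = 0.19 × 1.32 × 0.86 = 0.2157
  σ(Q1,Q3) = 0.57 × 1.32 × 1.60 = 1.2038
  σ(Q2,Q3) = 0.35 × 0.86 × 1.60 = 0.4816
σ²_T = Σσ²ᵢ + 2·Σσ_ij = 5.0420 + 2 × 1.9011 = 8.8442
α = (3/2)·(1 − 5.0420/8.8442) = 0.64

α = 0.64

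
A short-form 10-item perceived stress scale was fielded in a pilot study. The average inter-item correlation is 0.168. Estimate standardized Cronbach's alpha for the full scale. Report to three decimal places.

standardized Cronbach's alpha = 0.669

Standardized α = k·r̄ / (1 + (k−1)·r̄) = 10 × 0.168 / (1 + 9 × 0.168)
  = 1.6800 / 2.5120 = 0.669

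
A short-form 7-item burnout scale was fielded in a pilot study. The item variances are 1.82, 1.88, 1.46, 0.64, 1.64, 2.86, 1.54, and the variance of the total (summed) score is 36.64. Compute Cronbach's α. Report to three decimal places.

sum of item variances = 1.82 + 1.88 + 1.46 + 0.64 + 1.64 + 2.86 + 1.54 = 11.84
α = (k/(k−1))·(1 − sum of item variances/σ²_T) = (7/6)·(1 − 11.84/36.64) = 0.790

Cronbach's α = 0.790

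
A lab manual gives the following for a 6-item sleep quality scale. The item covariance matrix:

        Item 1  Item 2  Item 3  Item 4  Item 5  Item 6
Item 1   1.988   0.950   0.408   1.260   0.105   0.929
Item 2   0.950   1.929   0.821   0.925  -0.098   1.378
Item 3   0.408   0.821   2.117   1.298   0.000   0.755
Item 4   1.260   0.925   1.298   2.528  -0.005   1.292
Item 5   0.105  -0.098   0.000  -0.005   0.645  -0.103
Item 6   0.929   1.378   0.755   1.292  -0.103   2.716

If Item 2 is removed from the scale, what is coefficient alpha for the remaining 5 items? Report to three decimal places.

Remaining items: Item 1, Item 3, Item 4, Item 5, Item 6 (k = 5).
sum of item variances = 1.988 + 2.117 + 2.528 + 0.645 + 2.716 = 9.994
σ²_total = 9.994 + 2 × 5.939 = 21.872
α (item deleted) = (5/4)·(1 − 9.994/21.872) = 0.679

coefficient alpha = 0.679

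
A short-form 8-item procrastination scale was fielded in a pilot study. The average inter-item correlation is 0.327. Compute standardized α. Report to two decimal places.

Standardized α = k·r̄ / (1 + (k−1)·r̄) = 8 × 0.327 / (1 + 7 × 0.327)
  = 2.6160 / 3.2890 = 0.80

α = 0.80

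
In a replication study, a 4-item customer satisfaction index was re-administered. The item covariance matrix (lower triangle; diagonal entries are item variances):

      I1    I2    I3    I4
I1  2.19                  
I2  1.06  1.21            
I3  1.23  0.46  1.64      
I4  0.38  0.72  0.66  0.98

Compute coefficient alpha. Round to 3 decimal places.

coefficient alpha = 0.800

Σσ²ᵢ = 2.19 + 1.21 + 1.64 + 0.98 = 6.02
Sum of the distinct covariances = 4.51
Var(T) = 6.02 + 2 × 4.51 = 15.04
α = (k/(k−1))·(1 − Σσ²ᵢ/Var(T)) = (4/3)·(1 − 6.02/15.04) = 0.800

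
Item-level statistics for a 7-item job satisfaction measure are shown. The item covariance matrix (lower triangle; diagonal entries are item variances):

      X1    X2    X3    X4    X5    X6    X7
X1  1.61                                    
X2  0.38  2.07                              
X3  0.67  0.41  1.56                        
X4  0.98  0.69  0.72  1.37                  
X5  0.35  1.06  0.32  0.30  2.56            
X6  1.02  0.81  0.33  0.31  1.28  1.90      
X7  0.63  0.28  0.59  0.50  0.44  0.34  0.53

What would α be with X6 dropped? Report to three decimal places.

α = 0.758

Remaining items: X1, X2, X3, X4, X5, X7 (k = 6).
sum of item variances = 1.61 + 2.07 + 1.56 + 1.37 + 2.56 + 0.53 = 9.70
σ²_total = 9.70 + 2 × 8.32 = 26.34
α (item deleted) = (6/5)·(1 − 9.70/26.34) = 0.758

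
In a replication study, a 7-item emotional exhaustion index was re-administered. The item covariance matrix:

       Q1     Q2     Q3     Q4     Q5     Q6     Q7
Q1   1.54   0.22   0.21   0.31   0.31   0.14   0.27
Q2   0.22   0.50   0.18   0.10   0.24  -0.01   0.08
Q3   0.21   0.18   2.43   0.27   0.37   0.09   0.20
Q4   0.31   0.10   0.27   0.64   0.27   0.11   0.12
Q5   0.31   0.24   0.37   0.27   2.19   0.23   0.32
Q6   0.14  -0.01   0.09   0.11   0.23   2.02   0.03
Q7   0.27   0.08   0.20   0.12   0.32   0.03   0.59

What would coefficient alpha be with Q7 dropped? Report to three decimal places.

Remaining items: Q1, Q2, Q3, Q4, Q5, Q6 (k = 6).
ΣVar(i) = 1.54 + 0.50 + 2.43 + 0.64 + 2.19 + 2.02 = 9.32
total variance = 9.32 + 2 × 3.04 = 15.40
α (item deleted) = (6/5)·(1 − 9.32/15.40) = 0.474

α = 0.474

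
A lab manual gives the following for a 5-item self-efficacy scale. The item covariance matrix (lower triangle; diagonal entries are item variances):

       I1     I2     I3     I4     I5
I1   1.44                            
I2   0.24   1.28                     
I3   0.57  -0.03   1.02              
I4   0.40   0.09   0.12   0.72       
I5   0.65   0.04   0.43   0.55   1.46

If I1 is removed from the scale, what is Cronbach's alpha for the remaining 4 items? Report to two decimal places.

Remaining items: I2, I3, I4, I5 (k = 4).
ΣVar(i) = 1.28 + 1.02 + 0.72 + 1.46 = 4.48
σ²_T = 4.48 + 2 × 1.20 = 6.88
α (item deleted) = (4/3)·(1 − 4.48/6.88) = 0.47

α = 0.47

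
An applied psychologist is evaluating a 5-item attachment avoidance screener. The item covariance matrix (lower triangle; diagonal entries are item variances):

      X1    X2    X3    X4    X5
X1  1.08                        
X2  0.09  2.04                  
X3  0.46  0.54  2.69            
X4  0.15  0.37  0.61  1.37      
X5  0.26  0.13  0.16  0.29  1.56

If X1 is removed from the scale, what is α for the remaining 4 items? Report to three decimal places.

Remaining items: X2, X3, X4, X5 (k = 4).
Σσ²ᵢ = 2.04 + 2.69 + 1.37 + 1.56 = 7.66
total variance = 7.66 + 2 × 2.10 = 11.86
α (item deleted) = (4/3)·(1 − 7.66/11.86) = 0.472

α = 0.472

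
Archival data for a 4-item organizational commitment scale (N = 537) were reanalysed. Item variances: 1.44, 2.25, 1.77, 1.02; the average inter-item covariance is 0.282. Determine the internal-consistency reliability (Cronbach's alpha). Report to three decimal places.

sum of item variances = 1.44 + 2.25 + 1.77 + 1.02 = 6.48
Sum of the 6 distinct covariances = 6 × 0.282 = 1.692
σ²_total = sum of item variances + 2·Σcov = 6.48 + 2 × 1.692 = 9.864
α = (4/3)·(1 − 6.48/9.864) = 0.457

α = 0.457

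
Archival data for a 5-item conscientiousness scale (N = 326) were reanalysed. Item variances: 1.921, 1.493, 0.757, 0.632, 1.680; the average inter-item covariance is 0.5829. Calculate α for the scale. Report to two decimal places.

Σσ²ᵢ = 1.921 + 1.493 + 0.757 + 0.632 + 1.680 = 6.483
Sum of the 10 distinct covariances = 10 × 0.5829 = 5.8290
total variance = Σσ²ᵢ + 2·Σcov = 6.483 + 2 × 5.8290 = 18.1410
α = (5/4)·(1 − 6.483/18.1410) = 0.80

α = 0.80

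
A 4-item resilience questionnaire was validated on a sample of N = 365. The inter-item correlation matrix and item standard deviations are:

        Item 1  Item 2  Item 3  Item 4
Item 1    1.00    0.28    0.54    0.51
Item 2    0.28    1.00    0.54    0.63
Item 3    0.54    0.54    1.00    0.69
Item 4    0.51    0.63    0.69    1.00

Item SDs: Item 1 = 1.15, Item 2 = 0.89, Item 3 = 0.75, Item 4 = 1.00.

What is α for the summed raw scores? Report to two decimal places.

α = 0.80

Σσ²ᵢ = 1.15² + 0.89² + 0.75² + 1.00² = 3.6771
Covariances σ_ij = r_ij · s_i · s_j:
  σ(Item 1,Item 2) = 0.28 × 1.15 × 0.89 = 0.2866
  σ(Item 1,Item 3) = 0.54 × 1.15 × 0.75 = 0.4657
  σ(Item 1,Item 4) = 0.51 × 1.15 × 1.00 = 0.5865
  σ(Item 2,Item 3) = 0.54 × 0.89 × 0.75 = 0.3605
  σ(Item 2,Item 4) = 0.63 × 0.89 × 1.00 = 0.5607
  σ(Item 3,Item 4) = 0.69 × 0.75 × 1.00 = 0.5175
σ²_T = Σσ²ᵢ + 2·Σσ_ij = 3.6771 + 2 × 2.7775 = 9.2321
α = (4/3)·(1 − 3.6771/9.2321) = 0.80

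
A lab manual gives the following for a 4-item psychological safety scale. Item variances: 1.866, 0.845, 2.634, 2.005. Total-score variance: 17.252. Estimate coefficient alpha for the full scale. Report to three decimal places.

Σσ²ᵢ = 1.866 + 0.845 + 2.634 + 2.005 = 7.350
α = (k/(k−1))·(1 − Σσ²ᵢ/Var(T)) = (4/3)·(1 − 7.350/17.252) = 0.765

α = 0.765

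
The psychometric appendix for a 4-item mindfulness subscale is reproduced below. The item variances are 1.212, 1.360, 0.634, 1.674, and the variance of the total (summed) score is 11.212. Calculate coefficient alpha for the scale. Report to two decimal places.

Σσᵢ² = 1.212 + 1.360 + 0.634 + 1.674 = 4.880
α = (k/(k−1))·(1 − Σσᵢ²/total variance) = (4/3)·(1 − 4.880/11.212) = 0.75

α = 0.75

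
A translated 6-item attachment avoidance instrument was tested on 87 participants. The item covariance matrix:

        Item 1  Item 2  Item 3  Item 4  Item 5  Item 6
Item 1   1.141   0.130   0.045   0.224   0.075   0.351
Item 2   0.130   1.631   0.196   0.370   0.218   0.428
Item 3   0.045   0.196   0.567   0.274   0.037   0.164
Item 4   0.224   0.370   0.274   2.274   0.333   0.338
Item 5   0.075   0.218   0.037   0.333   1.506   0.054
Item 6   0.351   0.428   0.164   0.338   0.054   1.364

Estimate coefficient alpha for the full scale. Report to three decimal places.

ΣVar(i) = 1.141 + 1.631 + 0.567 + 2.274 + 1.506 + 1.364 = 8.483
Sum of the distinct covariances = 3.237
σ²_total = 8.483 + 2 × 3.237 = 14.957
α = (k/(k−1))·(1 − ΣVar(i)/σ²_total) = (6/5)·(1 − 8.483/14.957) = 0.519

coefficient alpha = 0.519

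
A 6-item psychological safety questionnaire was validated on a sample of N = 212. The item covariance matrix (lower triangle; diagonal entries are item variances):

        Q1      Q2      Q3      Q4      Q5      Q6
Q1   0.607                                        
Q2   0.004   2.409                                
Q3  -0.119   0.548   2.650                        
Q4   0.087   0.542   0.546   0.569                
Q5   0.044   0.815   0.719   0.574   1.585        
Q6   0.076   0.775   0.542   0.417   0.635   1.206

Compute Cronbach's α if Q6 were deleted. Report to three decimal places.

Remaining items: Q1, Q2, Q3, Q4, Q5 (k = 5).
sum of item variances = 0.607 + 2.409 + 2.650 + 0.569 + 1.585 = 7.820
σ²_total = 7.820 + 2 × 3.760 = 15.340
α (item deleted) = (5/4)·(1 − 7.820/15.340) = 0.613

α = 0.613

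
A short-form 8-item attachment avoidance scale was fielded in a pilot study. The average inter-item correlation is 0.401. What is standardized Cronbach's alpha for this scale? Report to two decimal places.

Standardized α = k·r̄ / (1 + (k−1)·r̄) = 8 × 0.401 / (1 + 7 × 0.401)
  = 3.2080 / 3.8070 = 0.84

standardized Cronbach's alpha = 0.84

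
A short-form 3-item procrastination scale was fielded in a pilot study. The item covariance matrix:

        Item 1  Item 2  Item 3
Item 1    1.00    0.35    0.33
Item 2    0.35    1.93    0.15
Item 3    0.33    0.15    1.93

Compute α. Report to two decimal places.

α = 0.38

sum of item variances = 1.00 + 1.93 + 1.93 = 4.86
Sum of off-diagonal covariances = 0.83
total variance = 4.86 + 2 × 0.83 = 6.52
α = (k/(k−1))·(1 − sum of item variances/total variance) = (3/2)·(1 − 4.86/6.52) = 0.38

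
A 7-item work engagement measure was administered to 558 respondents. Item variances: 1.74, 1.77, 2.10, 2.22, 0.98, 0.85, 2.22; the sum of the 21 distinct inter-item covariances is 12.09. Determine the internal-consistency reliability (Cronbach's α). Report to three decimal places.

Σσ²ᵢ = 1.74 + 1.77 + 2.10 + 2.22 + 0.98 + 0.85 + 2.22 = 11.88
Sum of distinct covariances = 12.09
total variance = Σσ²ᵢ + 2·Σcov = 11.88 + 2 × 12.09 = 36.06
α = (7/6)·(1 − 11.88/36.06) = 0.782

α = 0.782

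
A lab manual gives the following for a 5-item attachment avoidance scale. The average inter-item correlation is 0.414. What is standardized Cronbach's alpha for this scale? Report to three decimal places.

standardized Cronbach's alpha = 0.779

Standardized α = k·r̄ / (1 + (k−1)·r̄) = 5 × 0.414 / (1 + 4 × 0.414)
  = 2.0700 / 2.6560 = 0.779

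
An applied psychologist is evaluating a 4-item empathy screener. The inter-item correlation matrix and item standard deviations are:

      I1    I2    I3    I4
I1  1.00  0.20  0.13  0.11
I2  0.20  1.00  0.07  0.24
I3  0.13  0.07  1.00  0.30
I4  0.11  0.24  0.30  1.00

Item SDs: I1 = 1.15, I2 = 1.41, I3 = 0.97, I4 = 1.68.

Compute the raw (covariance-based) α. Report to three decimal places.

α = 0.455

Σσ²ᵢ = 1.15² + 1.41² + 0.97² + 1.68² = 7.0739
Covariances σ_ij = r_ij · s_i · s_j:
  σ(I1,I2) = 0.20 × 1.15 × 1.41 = 0.3243
  σ(I1,I3) = 0.13 × 1.15 × 0.97 = 0.1450
  σ(I1,I4) = 0.11 × 1.15 × 1.68 = 0.2125
  σ(I2,I3) = 0.07 × 1.41 × 0.97 = 0.0957
  σ(I2,I4) = 0.24 × 1.41 × 1.68 = 0.5685
  σ(I3,I4) = 0.30 × 0.97 × 1.68 = 0.4889
σ²_T = Σσ²ᵢ + 2·Σσ_ij = 7.0739 + 2 × 1.8349 = 10.7437
α = (4/3)·(1 − 7.0739/10.7437) = 0.455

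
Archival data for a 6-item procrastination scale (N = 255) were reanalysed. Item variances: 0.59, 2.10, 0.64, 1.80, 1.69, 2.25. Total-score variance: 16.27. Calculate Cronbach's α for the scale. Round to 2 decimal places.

α = 0.53

Σσᵢ² = 0.59 + 2.10 + 0.64 + 1.80 + 1.69 + 2.25 = 9.07
α = (k/(k−1))·(1 − Σσᵢ²/Var(T)) = (6/5)·(1 − 9.07/16.27) = 0.53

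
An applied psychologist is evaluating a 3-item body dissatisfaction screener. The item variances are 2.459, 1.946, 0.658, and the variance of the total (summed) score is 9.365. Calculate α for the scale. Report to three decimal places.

sum of item variances = 2.459 + 1.946 + 0.658 = 5.063
α = (k/(k−1))·(1 − sum of item variances/Var(T)) = (3/2)·(1 − 5.063/9.365) = 0.689

α = 0.689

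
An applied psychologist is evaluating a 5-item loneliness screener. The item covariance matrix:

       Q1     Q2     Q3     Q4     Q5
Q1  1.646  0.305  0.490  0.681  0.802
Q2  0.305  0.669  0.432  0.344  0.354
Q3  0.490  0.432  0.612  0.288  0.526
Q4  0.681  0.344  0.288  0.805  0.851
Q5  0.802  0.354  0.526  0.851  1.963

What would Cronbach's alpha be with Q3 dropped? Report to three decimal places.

α = 0.757

Remaining items: Q1, Q2, Q4, Q5 (k = 4).
ΣVar(i) = 1.646 + 0.669 + 0.805 + 1.963 = 5.083
Var(T) = 5.083 + 2 × 3.337 = 11.757
α (item deleted) = (4/3)·(1 − 5.083/11.757) = 0.757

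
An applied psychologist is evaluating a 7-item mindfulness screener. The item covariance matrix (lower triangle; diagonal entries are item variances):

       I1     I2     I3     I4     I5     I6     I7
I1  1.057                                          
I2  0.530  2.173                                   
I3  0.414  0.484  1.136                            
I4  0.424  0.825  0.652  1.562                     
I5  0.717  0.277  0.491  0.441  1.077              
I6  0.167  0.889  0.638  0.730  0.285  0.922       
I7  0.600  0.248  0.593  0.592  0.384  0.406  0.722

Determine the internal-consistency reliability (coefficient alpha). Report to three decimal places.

coefficient alpha = 0.833

ΣVar(i) = 1.057 + 2.173 + 1.136 + 1.562 + 1.077 + 0.922 + 0.722 = 8.649
Σ_{i<j} σ_ij = 10.787
total variance = 8.649 + 2 × 10.787 = 30.223
α = (k/(k−1))·(1 − ΣVar(i)/total variance) = (7/6)·(1 − 8.649/30.223) = 0.833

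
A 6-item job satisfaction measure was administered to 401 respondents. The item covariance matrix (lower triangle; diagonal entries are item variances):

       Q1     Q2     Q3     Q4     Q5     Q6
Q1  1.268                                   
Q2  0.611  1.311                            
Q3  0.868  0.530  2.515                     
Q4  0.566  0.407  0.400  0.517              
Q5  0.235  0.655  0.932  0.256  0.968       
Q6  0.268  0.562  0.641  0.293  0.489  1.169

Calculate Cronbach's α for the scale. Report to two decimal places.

α = 0.80

Σσ²ᵢ = 1.268 + 1.311 + 2.515 + 0.517 + 0.968 + 1.169 = 7.748
Sum of the distinct covariances = 7.713
σ²_total = 7.748 + 2 × 7.713 = 23.174
α = (k/(k−1))·(1 − Σσ²ᵢ/σ²_total) = (6/5)·(1 − 7.748/23.174) = 0.80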